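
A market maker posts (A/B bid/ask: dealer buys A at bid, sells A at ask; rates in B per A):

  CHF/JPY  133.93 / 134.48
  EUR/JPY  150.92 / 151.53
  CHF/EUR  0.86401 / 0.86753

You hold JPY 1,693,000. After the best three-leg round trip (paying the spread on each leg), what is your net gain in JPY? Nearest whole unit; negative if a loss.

Net profit: JPY 31,851

Best loop JPY → EUR → CHF → JPY:
JPY 1,693,000 ÷ 151.53 (buy EUR at ask) = EUR 11,172.71
EUR 11,172.71 ÷ 0.86753 (buy CHF at ask) = CHF 12,878.75
CHF 12,878.75 × 133.93 (sell CHF at bid) = JPY 1,724,851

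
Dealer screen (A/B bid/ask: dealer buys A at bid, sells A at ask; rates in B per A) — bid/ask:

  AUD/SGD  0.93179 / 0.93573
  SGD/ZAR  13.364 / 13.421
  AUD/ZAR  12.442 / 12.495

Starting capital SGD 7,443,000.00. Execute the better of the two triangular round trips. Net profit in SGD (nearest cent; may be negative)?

Best loop SGD → ZAR → AUD → SGD:
SGD 7,443,000.00 × 13.364 (sell SGD at bid) = ZAR 99,468,252.00
ZAR 99,468,252.00 ÷ 12.495 (buy AUD at ask) = AUD 7,960,644.42
AUD 7,960,644.42 × 0.93179 (sell AUD at bid) = SGD 7,417,648.86

Net result: SGD -25,351.14 (no profitable arbitrage after spreads)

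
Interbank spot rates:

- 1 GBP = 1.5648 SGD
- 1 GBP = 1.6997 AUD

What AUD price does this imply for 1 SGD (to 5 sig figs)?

SGD/AUD = 1.0862

1 SGD ÷ 1.5648 = 0.639059 GBP
0.639059 GBP × 1.6997 = 1.08621 AUD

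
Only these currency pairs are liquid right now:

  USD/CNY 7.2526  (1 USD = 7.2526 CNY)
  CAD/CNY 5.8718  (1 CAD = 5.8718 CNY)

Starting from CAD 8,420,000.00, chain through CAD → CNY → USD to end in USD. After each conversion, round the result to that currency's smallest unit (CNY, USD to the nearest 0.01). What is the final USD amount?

USD 6,816,942.34

CAD 8,420,000.00 × 5.8718 = CNY 49,440,556.00
CNY 49,440,556.00 ÷ 7.2526 = USD 6,816,942.34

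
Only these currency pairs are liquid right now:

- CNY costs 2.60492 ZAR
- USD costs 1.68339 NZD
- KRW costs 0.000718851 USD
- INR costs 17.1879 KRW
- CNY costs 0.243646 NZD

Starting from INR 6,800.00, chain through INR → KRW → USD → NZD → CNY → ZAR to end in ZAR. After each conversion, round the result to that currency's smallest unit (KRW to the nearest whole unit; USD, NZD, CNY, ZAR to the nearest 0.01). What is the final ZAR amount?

INR 6,800.00 × 17.1879 = KRW 116,878
KRW 116,878 × 0.000718851 = USD 84.02
USD 84.02 × 1.68339 = NZD 141.44
NZD 141.44 ÷ 0.243646 = CNY 580.51
CNY 580.51 × 2.60492 = ZAR 1,512.18

ZAR 1,512.18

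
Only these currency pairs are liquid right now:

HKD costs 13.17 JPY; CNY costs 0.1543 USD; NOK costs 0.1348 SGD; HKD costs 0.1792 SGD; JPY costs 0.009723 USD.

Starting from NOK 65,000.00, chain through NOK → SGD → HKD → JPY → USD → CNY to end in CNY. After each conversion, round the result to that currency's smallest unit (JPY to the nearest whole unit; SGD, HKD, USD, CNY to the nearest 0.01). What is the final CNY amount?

NOK 65,000.00 × 0.1348 = SGD 8,762.00
SGD 8,762.00 ÷ 0.1792 = HKD 48,895.09
HKD 48,895.09 × 13.17 = JPY 643,948
JPY 643,948 × 0.009723 = USD 6,261.11
USD 6,261.11 ÷ 0.1543 = CNY 40,577.51

CNY 40,577.51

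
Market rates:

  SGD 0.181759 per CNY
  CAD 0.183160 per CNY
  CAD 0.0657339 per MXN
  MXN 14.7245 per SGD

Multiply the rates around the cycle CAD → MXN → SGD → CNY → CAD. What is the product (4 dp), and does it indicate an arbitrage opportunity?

Around CAD → MXN → SGD → CNY → CAD: 1 ÷ 0.0657339 ÷ 14.7245 ÷ 0.181759 × 0.183160 = 1.041130
Product > 1; profitable direction is CAD → MXN → SGD → CNY → CAD.

1.0411 (arbitrage exists)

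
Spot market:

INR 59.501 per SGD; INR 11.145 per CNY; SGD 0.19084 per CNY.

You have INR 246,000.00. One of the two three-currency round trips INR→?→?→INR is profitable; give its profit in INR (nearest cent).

Profitable loop is INR → CNY → SGD → INR:
INR 246,000.00 ÷ 11.145 = CNY 22,072.68
CNY 22,072.68 × 0.19084 = SGD 4,212.35
SGD 4,212.35 × 59.501 = INR 250,639.03
Profit = INR 250,639.03 − INR 246,000.00

Profit: INR 4,639.03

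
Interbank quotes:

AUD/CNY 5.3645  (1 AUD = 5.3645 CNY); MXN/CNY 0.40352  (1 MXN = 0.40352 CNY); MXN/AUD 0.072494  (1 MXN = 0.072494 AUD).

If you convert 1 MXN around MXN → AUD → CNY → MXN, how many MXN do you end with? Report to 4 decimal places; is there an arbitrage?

Around MXN → AUD → CNY → MXN: 1 × 0.072494 × 5.3645 ÷ 0.40352 = 0.963754
Product < 1; profitable direction is MXN → CNY → AUD → MXN.

0.9638 (arbitrage exists)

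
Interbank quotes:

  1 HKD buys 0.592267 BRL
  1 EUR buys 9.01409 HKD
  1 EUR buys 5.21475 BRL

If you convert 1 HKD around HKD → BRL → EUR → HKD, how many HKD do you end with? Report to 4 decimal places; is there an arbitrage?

1.0238 (arbitrage exists)

Around HKD → BRL → EUR → HKD: 1 × 0.592267 ÷ 5.21475 × 9.01409 = 1.023778
Product > 1; profitable direction is HKD → BRL → EUR → HKD.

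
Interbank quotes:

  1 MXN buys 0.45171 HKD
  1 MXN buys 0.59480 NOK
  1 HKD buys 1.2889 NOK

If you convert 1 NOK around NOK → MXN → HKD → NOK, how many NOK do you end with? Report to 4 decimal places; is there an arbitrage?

0.9788 (arbitrage exists)

Around NOK → MXN → HKD → NOK: 1 ÷ 0.59480 × 0.45171 × 1.2889 = 0.978832
Product < 1; profitable direction is NOK → HKD → MXN → NOK.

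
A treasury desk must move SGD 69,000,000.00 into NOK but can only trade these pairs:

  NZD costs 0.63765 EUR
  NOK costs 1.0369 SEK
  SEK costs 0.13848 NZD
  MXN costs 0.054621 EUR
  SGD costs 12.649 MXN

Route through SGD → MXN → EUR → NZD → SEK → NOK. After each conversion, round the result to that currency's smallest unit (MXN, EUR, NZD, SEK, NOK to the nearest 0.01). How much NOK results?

SGD 69,000,000.00 × 12.649 = MXN 872,781,000.00
MXN 872,781,000.00 × 0.054621 = EUR 47,672,171.00
EUR 47,672,171.00 ÷ 0.63765 = NZD 74,762,284.95
NZD 74,762,284.95 ÷ 0.13848 = SEK 539,877,852.04
SEK 539,877,852.04 ÷ 1.0369 = NOK 520,665,302.38

NOK 520,665,302.38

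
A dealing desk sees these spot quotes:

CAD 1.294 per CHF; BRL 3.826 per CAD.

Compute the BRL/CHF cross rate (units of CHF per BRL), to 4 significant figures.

BRL/CHF = 0.2020

1 BRL ÷ 3.826 = 0.26137 CAD
0.26137 CAD ÷ 1.294 = 0.201986 CHF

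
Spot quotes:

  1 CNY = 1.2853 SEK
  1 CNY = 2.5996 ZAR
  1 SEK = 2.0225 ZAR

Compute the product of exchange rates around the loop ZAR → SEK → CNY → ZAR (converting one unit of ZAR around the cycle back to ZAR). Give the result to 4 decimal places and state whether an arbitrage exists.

1.0000 (no arbitrage)

Around ZAR → SEK → CNY → ZAR: 1 ÷ 2.0225 ÷ 1.2853 × 2.5996 = 1.000031
Product ≈ 1 (deviation 0.003%, within rounding noise).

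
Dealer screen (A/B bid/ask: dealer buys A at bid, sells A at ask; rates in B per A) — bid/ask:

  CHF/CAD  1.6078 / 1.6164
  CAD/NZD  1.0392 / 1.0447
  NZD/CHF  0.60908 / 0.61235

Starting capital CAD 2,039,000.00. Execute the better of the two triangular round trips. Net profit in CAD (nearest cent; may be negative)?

Best loop CAD → NZD → CHF → CAD:
CAD 2,039,000.00 × 1.0392 (sell CAD at bid) = NZD 2,118,928.80
NZD 2,118,928.80 × 0.60908 (sell NZD at bid) = CHF 1,290,597.15
CHF 1,290,597.15 × 1.6078 (sell CHF at bid) = CAD 2,075,022.10

Net profit: CAD 36,022.10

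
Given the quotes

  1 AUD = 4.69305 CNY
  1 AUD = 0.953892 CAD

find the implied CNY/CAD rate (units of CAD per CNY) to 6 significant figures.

1 CNY ÷ 4.69305 = 0.213081 AUD
0.213081 AUD × 0.953892 = 0.203256 CAD

CNY/CAD = 0.203256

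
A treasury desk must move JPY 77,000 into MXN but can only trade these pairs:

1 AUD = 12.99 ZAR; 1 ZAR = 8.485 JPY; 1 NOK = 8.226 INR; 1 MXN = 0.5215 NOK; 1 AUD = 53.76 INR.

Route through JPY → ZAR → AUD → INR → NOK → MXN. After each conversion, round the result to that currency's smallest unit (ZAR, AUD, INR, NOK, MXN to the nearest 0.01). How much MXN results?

MXN 8,754.77

JPY 77,000 ÷ 8.485 = ZAR 9,074.84
ZAR 9,074.84 ÷ 12.99 = AUD 698.60
AUD 698.60 × 53.76 = INR 37,556.74
INR 37,556.74 ÷ 8.226 = NOK 4,565.61
NOK 4,565.61 ÷ 0.5215 = MXN 8,754.77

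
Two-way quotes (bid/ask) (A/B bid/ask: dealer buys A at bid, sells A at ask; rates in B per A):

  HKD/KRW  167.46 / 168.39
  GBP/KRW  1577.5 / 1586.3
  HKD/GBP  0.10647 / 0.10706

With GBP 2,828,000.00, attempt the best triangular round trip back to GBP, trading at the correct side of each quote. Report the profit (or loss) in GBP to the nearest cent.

Best loop GBP → KRW → HKD → GBP:
GBP 2,828,000.00 × 1577.5 (sell GBP at bid) = KRW 4,461,170,000
KRW 4,461,170,000 ÷ 168.39 (buy HKD at ask) = HKD 26,493,081.54
HKD 26,493,081.54 × 0.10647 (sell HKD at bid) = GBP 2,820,718.39

Net result: GBP -7,281.61 (no profitable arbitrage after spreads)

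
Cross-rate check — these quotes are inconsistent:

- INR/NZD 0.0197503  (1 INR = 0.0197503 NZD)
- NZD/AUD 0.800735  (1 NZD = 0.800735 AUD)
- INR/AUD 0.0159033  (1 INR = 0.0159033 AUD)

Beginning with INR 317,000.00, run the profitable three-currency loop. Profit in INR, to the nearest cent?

Profit: INR 1,774.82

Profitable loop is INR → AUD → NZD → INR:
INR 317,000.00 × 0.0159033 = AUD 5,041.35
AUD 5,041.35 ÷ 0.800735 = NZD 6,295.90
NZD 6,295.90 ÷ 0.0197503 = INR 318,774.82
Profit = INR 318,774.82 − INR 317,000.00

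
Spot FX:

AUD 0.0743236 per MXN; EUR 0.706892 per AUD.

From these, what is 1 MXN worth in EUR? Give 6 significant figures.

MXN/EUR = 0.0525388

1 MXN × 0.0743236 = 0.0743236 AUD
0.0743236 AUD × 0.706892 = 0.0525388 EUR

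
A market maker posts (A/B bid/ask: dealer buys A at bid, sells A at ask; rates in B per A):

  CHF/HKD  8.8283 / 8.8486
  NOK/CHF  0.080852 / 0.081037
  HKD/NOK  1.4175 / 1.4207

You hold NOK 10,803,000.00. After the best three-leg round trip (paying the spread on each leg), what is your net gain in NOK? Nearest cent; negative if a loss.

Best loop NOK → CHF → HKD → NOK:
NOK 10,803,000.00 × 0.080852 (sell NOK at bid) = CHF 873,444.16
CHF 873,444.16 × 8.8283 (sell CHF at bid) = HKD 7,711,027.04
HKD 7,711,027.04 × 1.4175 (sell HKD at bid) = NOK 10,930,380.83

Net profit: NOK 127,380.83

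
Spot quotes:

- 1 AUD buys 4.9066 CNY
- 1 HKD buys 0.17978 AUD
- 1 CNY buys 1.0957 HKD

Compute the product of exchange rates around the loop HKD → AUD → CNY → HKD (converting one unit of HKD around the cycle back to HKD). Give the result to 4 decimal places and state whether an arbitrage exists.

0.9665 (arbitrage exists)

Around HKD → AUD → CNY → HKD: 1 × 0.17978 × 4.9066 × 1.0957 = 0.966526
Product < 1; profitable direction is HKD → CNY → AUD → HKD.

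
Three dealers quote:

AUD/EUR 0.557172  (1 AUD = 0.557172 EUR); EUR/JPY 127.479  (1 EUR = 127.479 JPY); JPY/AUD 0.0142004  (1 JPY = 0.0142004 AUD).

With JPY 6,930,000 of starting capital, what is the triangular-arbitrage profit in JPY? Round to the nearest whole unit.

Profit: JPY 59,752

Profitable loop is JPY → AUD → EUR → JPY:
JPY 6,930,000 × 0.0142004 = AUD 98,408.77
AUD 98,408.77 × 0.557172 = EUR 54,830.61
EUR 54,830.61 × 127.479 = JPY 6,989,752
Profit = JPY 6,989,752 − JPY 6,930,000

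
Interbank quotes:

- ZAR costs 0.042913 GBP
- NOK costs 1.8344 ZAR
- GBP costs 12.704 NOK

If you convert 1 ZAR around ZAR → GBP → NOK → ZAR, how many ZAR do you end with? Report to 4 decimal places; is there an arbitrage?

Around ZAR → GBP → NOK → ZAR: 1 × 0.042913 × 12.704 × 1.8344 = 1.000054
Product ≈ 1 (deviation 0.005%, within rounding noise).

1.0001 (no arbitrage)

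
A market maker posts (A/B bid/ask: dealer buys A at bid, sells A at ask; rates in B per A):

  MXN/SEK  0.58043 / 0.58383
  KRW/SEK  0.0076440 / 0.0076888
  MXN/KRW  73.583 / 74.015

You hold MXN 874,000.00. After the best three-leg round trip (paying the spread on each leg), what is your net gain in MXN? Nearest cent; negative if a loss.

Best loop MXN → SEK → KRW → MXN:
MXN 874,000.00 × 0.58043 (sell MXN at bid) = SEK 507,295.82
SEK 507,295.82 ÷ 0.0076888 (buy KRW at ask) = KRW 65,978,543
KRW 65,978,543 ÷ 74.015 (buy MXN at ask) = MXN 891,421.24

Net profit: MXN 17,421.24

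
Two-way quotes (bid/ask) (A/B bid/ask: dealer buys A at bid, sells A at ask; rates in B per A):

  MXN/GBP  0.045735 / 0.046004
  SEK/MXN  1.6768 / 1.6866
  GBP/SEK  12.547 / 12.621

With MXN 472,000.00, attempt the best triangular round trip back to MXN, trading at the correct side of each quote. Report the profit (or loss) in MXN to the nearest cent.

Best loop MXN → SEK → GBP → MXN:
MXN 472,000.00 ÷ 1.6866 (buy SEK at ask) = SEK 279,852.96
SEK 279,852.96 ÷ 12.621 (buy GBP at ask) = GBP 22,173.60
GBP 22,173.60 ÷ 0.046004 (buy MXN at ask) = MXN 481,992.79

Net profit: MXN 9,992.79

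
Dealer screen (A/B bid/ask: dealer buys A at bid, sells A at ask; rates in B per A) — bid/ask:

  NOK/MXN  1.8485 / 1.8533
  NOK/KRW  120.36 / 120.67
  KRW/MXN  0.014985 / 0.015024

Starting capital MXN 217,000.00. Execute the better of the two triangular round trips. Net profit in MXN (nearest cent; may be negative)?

Net profit: MXN 4,255.62

Best loop MXN → KRW → NOK → MXN:
MXN 217,000.00 ÷ 0.015024 (buy KRW at ask) = KRW 14,443,557
KRW 14,443,557 ÷ 120.67 (buy NOK at ask) = NOK 119,694.68
NOK 119,694.68 × 1.8485 (sell NOK at bid) = MXN 221,255.62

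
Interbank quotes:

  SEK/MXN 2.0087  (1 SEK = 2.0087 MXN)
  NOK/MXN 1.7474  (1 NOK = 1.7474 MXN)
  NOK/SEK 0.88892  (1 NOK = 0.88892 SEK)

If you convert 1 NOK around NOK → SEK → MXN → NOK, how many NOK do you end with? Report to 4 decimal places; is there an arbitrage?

1.0218 (arbitrage exists)

Around NOK → SEK → MXN → NOK: 1 × 0.88892 × 2.0087 ÷ 1.7474 = 1.021846
Product > 1; profitable direction is NOK → SEK → MXN → NOK.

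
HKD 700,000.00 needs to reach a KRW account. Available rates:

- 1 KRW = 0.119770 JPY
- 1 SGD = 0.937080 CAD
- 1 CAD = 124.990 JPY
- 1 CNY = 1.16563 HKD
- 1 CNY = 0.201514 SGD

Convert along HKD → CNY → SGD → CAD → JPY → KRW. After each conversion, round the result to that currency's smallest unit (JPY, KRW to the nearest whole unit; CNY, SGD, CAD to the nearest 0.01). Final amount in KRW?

HKD 700,000.00 ÷ 1.16563 = CNY 600,533.62
CNY 600,533.62 × 0.201514 = SGD 121,015.93
SGD 121,015.93 × 0.937080 = CAD 113,401.61
CAD 113,401.61 × 124.990 = JPY 14,174,067
JPY 14,174,067 ÷ 0.119770 = KRW 118,344,051

KRW 118,344,051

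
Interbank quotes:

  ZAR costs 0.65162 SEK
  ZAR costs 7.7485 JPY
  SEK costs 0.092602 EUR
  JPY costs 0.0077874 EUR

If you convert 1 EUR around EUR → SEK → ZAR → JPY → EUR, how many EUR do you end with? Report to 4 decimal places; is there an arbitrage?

Around EUR → SEK → ZAR → JPY → EUR: 1 ÷ 0.092602 ÷ 0.65162 × 7.7485 × 0.0077874 = 0.999989
Product ≈ 1 (deviation 0.001%, within rounding noise).

1.0000 (no arbitrage)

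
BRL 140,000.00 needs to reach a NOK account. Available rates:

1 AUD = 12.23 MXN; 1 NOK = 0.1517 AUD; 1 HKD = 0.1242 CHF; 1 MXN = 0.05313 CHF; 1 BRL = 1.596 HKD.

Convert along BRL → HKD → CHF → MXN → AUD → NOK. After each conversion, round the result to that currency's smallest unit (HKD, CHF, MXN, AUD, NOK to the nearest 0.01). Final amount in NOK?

BRL 140,000.00 × 1.596 = HKD 223,440.00
HKD 223,440.00 × 0.1242 = CHF 27,751.25
CHF 27,751.25 ÷ 0.05313 = MXN 522,327.31
MXN 522,327.31 ÷ 12.23 = AUD 42,708.69
AUD 42,708.69 ÷ 0.1517 = NOK 281,533.88

NOK 281,533.88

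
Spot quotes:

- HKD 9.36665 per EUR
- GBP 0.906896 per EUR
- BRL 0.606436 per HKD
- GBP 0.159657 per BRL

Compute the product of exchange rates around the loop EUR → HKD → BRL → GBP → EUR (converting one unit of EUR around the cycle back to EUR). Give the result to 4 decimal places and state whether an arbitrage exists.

Around EUR → HKD → BRL → GBP → EUR: 1 × 9.36665 × 0.606436 × 0.159657 ÷ 0.906896 = 0.999999
Product ≈ 1 (deviation 0.000%, within rounding noise).

1.0000 (no arbitrage)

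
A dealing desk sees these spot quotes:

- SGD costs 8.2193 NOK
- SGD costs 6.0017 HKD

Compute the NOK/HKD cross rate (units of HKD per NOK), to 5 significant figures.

1 NOK ÷ 8.2193 = 0.121665 SGD
0.121665 SGD × 6.0017 = 0.730196 HKD

NOK/HKD = 0.73020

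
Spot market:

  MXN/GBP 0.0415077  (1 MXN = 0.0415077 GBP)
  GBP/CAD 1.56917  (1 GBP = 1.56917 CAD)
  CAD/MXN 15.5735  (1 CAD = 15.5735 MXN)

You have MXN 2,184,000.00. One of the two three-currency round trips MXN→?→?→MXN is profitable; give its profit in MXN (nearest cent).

Profitable loop is MXN → GBP → CAD → MXN:
MXN 2,184,000.00 × 0.0415077 = GBP 90,652.82
GBP 90,652.82 × 1.56917 = CAD 142,249.68
CAD 142,249.68 × 15.5735 = MXN 2,215,325.40
Profit = MXN 2,215,325.40 − MXN 2,184,000.00

Profit: MXN 31,325.40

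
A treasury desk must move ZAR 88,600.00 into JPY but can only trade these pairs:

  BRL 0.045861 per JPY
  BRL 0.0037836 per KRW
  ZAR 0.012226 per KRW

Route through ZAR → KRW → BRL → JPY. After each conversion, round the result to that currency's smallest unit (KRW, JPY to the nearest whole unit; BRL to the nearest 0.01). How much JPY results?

ZAR 88,600.00 ÷ 0.012226 = KRW 7,246,851
KRW 7,246,851 × 0.0037836 = BRL 27,419.19
BRL 27,419.19 ÷ 0.045861 = JPY 597,876

JPY 597,876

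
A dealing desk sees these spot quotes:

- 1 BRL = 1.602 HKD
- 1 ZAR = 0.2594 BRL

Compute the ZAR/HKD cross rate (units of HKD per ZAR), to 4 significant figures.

ZAR/HKD = 0.4156

1 ZAR × 0.2594 = 0.2594 BRL
0.2594 BRL × 1.602 = 0.415559 HKD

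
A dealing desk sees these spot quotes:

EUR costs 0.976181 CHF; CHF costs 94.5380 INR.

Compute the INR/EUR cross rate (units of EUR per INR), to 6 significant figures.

1 INR ÷ 94.5380 = 0.0105778 CHF
0.0105778 CHF ÷ 0.976181 = 0.0108359 EUR

INR/EUR = 0.0108359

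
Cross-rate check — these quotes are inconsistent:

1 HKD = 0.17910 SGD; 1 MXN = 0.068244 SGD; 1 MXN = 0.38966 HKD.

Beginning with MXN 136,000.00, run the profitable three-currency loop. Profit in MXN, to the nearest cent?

Profit: MXN 3,077.17

Profitable loop is MXN → HKD → SGD → MXN:
MXN 136,000.00 × 0.38966 = HKD 52,993.76
HKD 52,993.76 × 0.17910 = SGD 9,491.18
SGD 9,491.18 ÷ 0.068244 = MXN 139,077.17
Profit = MXN 139,077.17 − MXN 136,000.00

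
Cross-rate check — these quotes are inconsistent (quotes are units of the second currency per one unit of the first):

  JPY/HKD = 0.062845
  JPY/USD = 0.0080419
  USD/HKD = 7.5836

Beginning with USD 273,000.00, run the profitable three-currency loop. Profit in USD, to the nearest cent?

Profitable loop is USD → JPY → HKD → USD:
USD 273,000.00 ÷ 0.0080419 = JPY 33,947,202
JPY 33,947,202 × 0.062845 = HKD 2,133,411.88
HKD 2,133,411.88 ÷ 7.5836 = USD 281,319.15
Profit = USD 281,319.15 − USD 273,000.00

Profit: USD 8,319.15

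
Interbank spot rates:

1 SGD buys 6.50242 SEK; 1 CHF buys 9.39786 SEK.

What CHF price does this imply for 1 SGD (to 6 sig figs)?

1 SGD × 6.50242 = 6.50242 SEK
6.50242 SEK ÷ 9.39786 = 0.691904 CHF

SGD/CHF = 0.691904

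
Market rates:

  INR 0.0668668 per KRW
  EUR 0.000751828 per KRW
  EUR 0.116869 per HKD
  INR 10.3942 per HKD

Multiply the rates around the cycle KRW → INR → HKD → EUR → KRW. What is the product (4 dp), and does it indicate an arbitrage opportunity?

Around KRW → INR → HKD → EUR → KRW: 1 × 0.0668668 ÷ 10.3942 × 0.116869 ÷ 0.000751828 = 1.000001
Product ≈ 1 (deviation 0.000%, within rounding noise).

1.0000 (no arbitrage)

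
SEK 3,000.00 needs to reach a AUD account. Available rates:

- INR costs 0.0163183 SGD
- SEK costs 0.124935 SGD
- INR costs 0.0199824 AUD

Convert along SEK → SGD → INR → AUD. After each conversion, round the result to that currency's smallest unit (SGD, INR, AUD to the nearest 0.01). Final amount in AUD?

AUD 458.97

SEK 3,000.00 × 0.124935 = SGD 374.81
SGD 374.81 ÷ 0.0163183 = INR 22,968.69
INR 22,968.69 × 0.0199824 = AUD 458.97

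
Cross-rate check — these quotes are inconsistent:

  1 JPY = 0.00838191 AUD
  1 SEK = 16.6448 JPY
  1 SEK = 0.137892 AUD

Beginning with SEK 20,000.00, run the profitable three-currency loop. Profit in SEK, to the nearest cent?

Profit: SEK 235.43

Profitable loop is SEK → JPY → AUD → SEK:
SEK 20,000.00 × 16.6448 = JPY 332,896
JPY 332,896 × 0.00838191 = AUD 2,790.30
AUD 2,790.30 ÷ 0.137892 = SEK 20,235.43
Profit = SEK 20,235.43 − SEK 20,000.00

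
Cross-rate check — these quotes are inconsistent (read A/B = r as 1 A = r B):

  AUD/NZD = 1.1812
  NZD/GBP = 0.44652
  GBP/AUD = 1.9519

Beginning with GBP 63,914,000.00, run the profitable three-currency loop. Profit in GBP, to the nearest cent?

Profitable loop is GBP → AUD → NZD → GBP:
GBP 63,914,000.00 × 1.9519 = AUD 124,753,736.60
AUD 124,753,736.60 × 1.1812 = NZD 147,359,113.67
NZD 147,359,113.67 × 0.44652 = GBP 65,798,791.44
Profit = GBP 65,798,791.44 − GBP 63,914,000.00

Profit: GBP 1,884,791.44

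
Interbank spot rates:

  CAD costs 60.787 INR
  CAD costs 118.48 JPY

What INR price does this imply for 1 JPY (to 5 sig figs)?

JPY/INR = 0.51306

1 JPY ÷ 118.48 = 0.00844024 CAD
0.00844024 CAD × 60.787 = 0.513057 INR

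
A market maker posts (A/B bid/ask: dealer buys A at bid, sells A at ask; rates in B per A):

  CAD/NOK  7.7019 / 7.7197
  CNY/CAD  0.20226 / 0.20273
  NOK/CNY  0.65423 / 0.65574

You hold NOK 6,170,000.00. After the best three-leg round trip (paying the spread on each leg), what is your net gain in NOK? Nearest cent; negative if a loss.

Net profit: NOK 118,158.75

Best loop NOK → CNY → CAD → NOK:
NOK 6,170,000.00 × 0.65423 (sell NOK at bid) = CNY 4,036,599.10
CNY 4,036,599.10 × 0.20226 (sell CNY at bid) = CAD 816,442.53
CAD 816,442.53 × 7.7019 (sell CAD at bid) = NOK 6,288,158.75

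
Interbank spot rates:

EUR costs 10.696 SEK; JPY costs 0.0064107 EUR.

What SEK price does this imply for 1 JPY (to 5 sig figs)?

1 JPY × 0.0064107 = 0.0064107 EUR
0.0064107 EUR × 10.696 = 0.0685688 SEK

JPY/SEK = 0.068569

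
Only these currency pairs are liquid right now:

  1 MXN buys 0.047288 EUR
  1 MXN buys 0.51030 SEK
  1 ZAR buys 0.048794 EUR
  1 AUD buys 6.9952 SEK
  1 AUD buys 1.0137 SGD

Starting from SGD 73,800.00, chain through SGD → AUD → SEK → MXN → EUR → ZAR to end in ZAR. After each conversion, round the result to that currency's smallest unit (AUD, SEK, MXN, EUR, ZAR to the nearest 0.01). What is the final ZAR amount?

SGD 73,800.00 ÷ 1.0137 = AUD 72,802.60
AUD 72,802.60 × 6.9952 = SEK 509,268.75
SEK 509,268.75 ÷ 0.51030 = MXN 997,979.13
MXN 997,979.13 × 0.047288 = EUR 47,192.44
EUR 47,192.44 ÷ 0.048794 = ZAR 967,177.11

ZAR 967,177.11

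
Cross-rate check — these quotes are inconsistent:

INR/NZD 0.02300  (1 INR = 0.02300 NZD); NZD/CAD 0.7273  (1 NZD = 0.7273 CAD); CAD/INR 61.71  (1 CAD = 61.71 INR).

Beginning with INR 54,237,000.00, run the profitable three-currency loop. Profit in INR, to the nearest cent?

Profitable loop is INR → NZD → CAD → INR:
INR 54,237,000.00 × 0.02300 = NZD 1,247,451.00
NZD 1,247,451.00 × 0.7273 = CAD 907,271.11
CAD 907,271.11 × 61.71 = INR 55,987,700.34
Profit = INR 55,987,700.34 − INR 54,237,000.00

Profit: INR 1,750,700.34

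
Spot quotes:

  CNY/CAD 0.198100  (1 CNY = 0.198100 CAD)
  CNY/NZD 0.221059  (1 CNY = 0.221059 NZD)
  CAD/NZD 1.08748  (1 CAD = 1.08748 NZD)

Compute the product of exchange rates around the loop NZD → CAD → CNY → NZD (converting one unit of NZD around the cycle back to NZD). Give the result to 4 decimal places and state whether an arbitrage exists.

Around NZD → CAD → CNY → NZD: 1 ÷ 1.08748 ÷ 0.198100 × 0.221059 = 1.026130
Product > 1; profitable direction is NZD → CAD → CNY → NZD.

1.0261 (arbitrage exists)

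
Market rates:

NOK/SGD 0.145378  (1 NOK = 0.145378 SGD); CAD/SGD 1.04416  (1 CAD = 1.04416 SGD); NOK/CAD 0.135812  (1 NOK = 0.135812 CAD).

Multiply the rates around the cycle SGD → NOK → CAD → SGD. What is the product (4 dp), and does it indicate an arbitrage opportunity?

Around SGD → NOK → CAD → SGD: 1 ÷ 0.145378 × 0.135812 × 1.04416 = 0.975453
Product < 1; profitable direction is SGD → CAD → NOK → SGD.

0.9755 (arbitrage exists)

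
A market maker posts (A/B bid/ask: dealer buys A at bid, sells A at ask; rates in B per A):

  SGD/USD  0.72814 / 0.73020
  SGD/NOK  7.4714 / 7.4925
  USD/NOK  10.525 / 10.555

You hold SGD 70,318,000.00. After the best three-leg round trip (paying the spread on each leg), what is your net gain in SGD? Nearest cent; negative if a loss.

Net profit: SGD 1,606,483.57

Best loop SGD → USD → NOK → SGD:
SGD 70,318,000.00 × 0.72814 (sell SGD at bid) = USD 51,201,348.52
USD 51,201,348.52 × 10.525 (sell USD at bid) = NOK 538,894,193.17
NOK 538,894,193.17 ÷ 7.4925 (buy SGD at ask) = SGD 71,924,483.57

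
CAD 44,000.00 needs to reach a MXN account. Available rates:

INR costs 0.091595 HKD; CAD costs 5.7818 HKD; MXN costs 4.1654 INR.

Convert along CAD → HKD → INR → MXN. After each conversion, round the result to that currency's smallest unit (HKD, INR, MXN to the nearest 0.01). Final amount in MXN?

CAD 44,000.00 × 5.7818 = HKD 254,399.20
HKD 254,399.20 ÷ 0.091595 = INR 2,777,435.45
INR 2,777,435.45 ÷ 4.1654 = MXN 666,787.21

MXN 666,787.21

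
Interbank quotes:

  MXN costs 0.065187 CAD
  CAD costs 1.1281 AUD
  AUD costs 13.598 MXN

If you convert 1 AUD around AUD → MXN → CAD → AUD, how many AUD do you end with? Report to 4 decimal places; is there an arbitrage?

1.0000 (no arbitrage)

Around AUD → MXN → CAD → AUD: 1 × 13.598 × 0.065187 × 1.1281 = 0.999962
Product ≈ 1 (deviation 0.004%, within rounding noise).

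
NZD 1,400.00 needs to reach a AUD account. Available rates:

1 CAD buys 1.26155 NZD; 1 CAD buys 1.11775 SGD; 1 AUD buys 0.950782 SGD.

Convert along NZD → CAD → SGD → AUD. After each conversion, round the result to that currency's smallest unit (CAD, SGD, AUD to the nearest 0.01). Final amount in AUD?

NZD 1,400.00 ÷ 1.26155 = CAD 1,109.75
CAD 1,109.75 × 1.11775 = SGD 1,240.42
SGD 1,240.42 ÷ 0.950782 = AUD 1,304.63

AUD 1,304.63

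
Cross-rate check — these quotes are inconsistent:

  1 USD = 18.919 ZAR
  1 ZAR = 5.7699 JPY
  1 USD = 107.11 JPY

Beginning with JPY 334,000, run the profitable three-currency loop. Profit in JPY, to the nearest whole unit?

Profitable loop is JPY → USD → ZAR → JPY:
JPY 334,000 ÷ 107.11 = USD 3,118.29
USD 3,118.29 × 18.919 = ZAR 58,994.92
ZAR 58,994.92 × 5.7699 = JPY 340,395
Profit = JPY 340,395 − JPY 334,000

Profit: JPY 6,395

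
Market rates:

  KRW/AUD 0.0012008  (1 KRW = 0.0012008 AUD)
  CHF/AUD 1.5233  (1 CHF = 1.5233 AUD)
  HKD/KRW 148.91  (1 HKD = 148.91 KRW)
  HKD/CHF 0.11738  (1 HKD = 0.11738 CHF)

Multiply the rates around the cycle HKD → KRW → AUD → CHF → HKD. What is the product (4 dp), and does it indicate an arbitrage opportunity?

Around HKD → KRW → AUD → CHF → HKD: 1 × 148.91 × 0.0012008 ÷ 1.5233 ÷ 0.11738 = 1.000035
Product ≈ 1 (deviation 0.003%, within rounding noise).

1.0000 (no arbitrage)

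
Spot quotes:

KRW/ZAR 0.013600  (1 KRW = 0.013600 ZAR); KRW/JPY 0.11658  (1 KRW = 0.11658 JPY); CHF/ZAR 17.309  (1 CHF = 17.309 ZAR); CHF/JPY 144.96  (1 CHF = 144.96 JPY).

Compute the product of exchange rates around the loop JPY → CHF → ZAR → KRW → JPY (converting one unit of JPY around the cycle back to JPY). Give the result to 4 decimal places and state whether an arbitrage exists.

Around JPY → CHF → ZAR → KRW → JPY: 1 ÷ 144.96 × 17.309 ÷ 0.013600 × 0.11658 = 1.023550
Product > 1; profitable direction is JPY → CHF → ZAR → KRW → JPY.

1.0235 (arbitrage exists)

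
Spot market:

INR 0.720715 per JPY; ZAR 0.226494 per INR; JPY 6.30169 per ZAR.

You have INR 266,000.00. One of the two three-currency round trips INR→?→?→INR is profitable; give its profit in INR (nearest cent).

Profitable loop is INR → ZAR → JPY → INR:
INR 266,000.00 × 0.226494 = ZAR 60,247.40
ZAR 60,247.40 × 6.30169 = JPY 379,660
JPY 379,660 × 0.720715 = INR 273,626.99
Profit = INR 273,626.99 − INR 266,000.00

Profit: INR 7,626.99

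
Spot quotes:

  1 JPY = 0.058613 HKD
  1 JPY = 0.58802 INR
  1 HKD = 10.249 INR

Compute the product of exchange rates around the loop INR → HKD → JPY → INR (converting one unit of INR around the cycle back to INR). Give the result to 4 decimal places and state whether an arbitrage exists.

Around INR → HKD → JPY → INR: 1 ÷ 10.249 ÷ 0.058613 × 0.58802 = 0.978851
Product < 1; profitable direction is INR → JPY → HKD → INR.

0.9789 (arbitrage exists)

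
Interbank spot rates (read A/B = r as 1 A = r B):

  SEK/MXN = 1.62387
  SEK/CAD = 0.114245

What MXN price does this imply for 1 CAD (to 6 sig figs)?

CAD/MXN = 14.2139

1 CAD ÷ 0.114245 = 8.75312 SEK
8.75312 SEK × 1.62387 = 14.2139 MXN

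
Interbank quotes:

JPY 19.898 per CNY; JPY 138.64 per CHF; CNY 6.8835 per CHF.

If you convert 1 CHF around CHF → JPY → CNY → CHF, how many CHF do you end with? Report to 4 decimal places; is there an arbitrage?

1.0122 (arbitrage exists)

Around CHF → JPY → CNY → CHF: 1 × 138.64 ÷ 19.898 ÷ 6.8835 = 1.012208
Product > 1; profitable direction is CHF → JPY → CNY → CHF.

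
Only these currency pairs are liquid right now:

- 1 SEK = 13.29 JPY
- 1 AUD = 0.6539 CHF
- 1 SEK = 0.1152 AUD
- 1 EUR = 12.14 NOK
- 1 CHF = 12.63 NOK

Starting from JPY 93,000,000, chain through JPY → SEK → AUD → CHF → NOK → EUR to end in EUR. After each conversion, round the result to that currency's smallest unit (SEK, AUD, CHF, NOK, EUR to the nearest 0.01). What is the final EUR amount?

EUR 548,411.36

JPY 93,000,000 ÷ 13.29 = SEK 6,997,742.66
SEK 6,997,742.66 × 0.1152 = AUD 806,139.95
AUD 806,139.95 × 0.6539 = CHF 527,134.91
CHF 527,134.91 × 12.63 = NOK 6,657,713.91
NOK 6,657,713.91 ÷ 12.14 = EUR 548,411.36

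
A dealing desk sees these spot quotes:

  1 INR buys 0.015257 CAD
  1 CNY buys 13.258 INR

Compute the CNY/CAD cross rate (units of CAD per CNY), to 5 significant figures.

1 CNY × 13.258 = 13.258 INR
13.258 INR × 0.015257 = 0.202277 CAD

CNY/CAD = 0.20228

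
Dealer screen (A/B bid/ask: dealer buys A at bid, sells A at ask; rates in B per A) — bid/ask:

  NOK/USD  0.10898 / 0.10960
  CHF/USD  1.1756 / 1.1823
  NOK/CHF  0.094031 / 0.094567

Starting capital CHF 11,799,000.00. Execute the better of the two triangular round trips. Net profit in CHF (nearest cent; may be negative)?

Net profit: CHF 101,501.93

Best loop CHF → USD → NOK → CHF:
CHF 11,799,000.00 × 1.1756 (sell CHF at bid) = USD 13,870,904.40
USD 13,870,904.40 ÷ 0.10960 (buy NOK at ask) = NOK 126,559,346.72
NOK 126,559,346.72 × 0.094031 (sell NOK at bid) = CHF 11,900,501.93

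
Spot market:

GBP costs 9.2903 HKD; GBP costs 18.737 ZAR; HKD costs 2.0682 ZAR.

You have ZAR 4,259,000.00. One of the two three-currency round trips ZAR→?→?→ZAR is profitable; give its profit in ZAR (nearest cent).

Profitable loop is ZAR → GBP → HKD → ZAR:
ZAR 4,259,000.00 ÷ 18.737 = GBP 227,304.26
GBP 227,304.26 × 9.2903 = HKD 2,111,724.81
HKD 2,111,724.81 × 2.0682 = ZAR 4,367,469.24
Profit = ZAR 4,367,469.24 − ZAR 4,259,000.00

Profit: ZAR 108,469.24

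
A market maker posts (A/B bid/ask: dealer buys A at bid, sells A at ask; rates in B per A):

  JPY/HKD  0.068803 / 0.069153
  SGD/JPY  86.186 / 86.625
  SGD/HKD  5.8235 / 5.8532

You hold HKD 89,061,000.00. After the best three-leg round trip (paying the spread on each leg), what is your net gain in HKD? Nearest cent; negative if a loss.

Net profit: HKD 1,166,371.02

Best loop HKD → SGD → JPY → HKD:
HKD 89,061,000.00 ÷ 5.8532 (buy SGD at ask) = SGD 15,215,779.40
SGD 15,215,779.40 × 86.186 (sell SGD at bid) = JPY 1,311,387,164
JPY 1,311,387,164 × 0.068803 (sell JPY at bid) = HKD 90,227,371.02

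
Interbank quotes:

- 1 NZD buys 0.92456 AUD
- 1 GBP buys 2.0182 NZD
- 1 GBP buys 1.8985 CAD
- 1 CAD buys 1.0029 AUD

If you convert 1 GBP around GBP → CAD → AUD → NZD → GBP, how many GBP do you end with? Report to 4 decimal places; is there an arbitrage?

1.0204 (arbitrage exists)

Around GBP → CAD → AUD → NZD → GBP: 1 × 1.8985 × 1.0029 ÷ 0.92456 ÷ 2.0182 = 1.020396
Product > 1; profitable direction is GBP → CAD → AUD → NZD → GBP.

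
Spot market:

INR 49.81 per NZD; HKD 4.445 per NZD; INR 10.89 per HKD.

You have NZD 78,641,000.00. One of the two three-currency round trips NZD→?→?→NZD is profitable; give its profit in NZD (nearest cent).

Profit: NZD 2,280,872.58

Profitable loop is NZD → INR → HKD → NZD:
NZD 78,641,000.00 × 49.81 = INR 3,917,108,210.00
INR 3,917,108,210.00 ÷ 10.89 = HKD 359,697,723.60
HKD 359,697,723.60 ÷ 4.445 = NZD 80,921,872.58
Profit = NZD 80,921,872.58 − NZD 78,641,000.00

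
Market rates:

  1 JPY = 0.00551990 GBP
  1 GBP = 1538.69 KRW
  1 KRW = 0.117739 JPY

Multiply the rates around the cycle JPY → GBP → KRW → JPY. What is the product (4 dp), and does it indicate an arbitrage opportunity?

1.0000 (no arbitrage)

Around JPY → GBP → KRW → JPY: 1 × 0.00551990 × 1538.69 × 0.117739 = 1.000006
Product ≈ 1 (deviation 0.001%, within rounding noise).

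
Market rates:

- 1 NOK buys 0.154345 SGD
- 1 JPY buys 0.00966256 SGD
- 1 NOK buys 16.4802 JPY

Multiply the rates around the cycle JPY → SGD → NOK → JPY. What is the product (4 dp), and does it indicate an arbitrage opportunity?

Around JPY → SGD → NOK → JPY: 1 × 0.00966256 ÷ 0.154345 × 16.4802 = 1.031721
Product > 1; profitable direction is JPY → SGD → NOK → JPY.

1.0317 (arbitrage exists)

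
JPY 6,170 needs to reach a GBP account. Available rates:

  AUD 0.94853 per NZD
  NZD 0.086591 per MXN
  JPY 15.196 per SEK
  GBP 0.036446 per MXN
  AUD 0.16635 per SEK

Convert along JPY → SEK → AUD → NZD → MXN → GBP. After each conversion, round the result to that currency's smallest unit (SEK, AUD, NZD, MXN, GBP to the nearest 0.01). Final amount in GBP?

JPY 6,170 ÷ 15.196 = SEK 406.03
SEK 406.03 × 0.16635 = AUD 67.54
AUD 67.54 ÷ 0.94853 = NZD 71.20
NZD 71.20 ÷ 0.086591 = MXN 822.26
MXN 822.26 × 0.036446 = GBP 29.97

GBP 29.97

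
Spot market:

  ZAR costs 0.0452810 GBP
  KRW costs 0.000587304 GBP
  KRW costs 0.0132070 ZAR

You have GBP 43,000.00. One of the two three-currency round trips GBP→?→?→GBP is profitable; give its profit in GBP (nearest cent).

Profit: GBP 785.03

Profitable loop is GBP → KRW → ZAR → GBP:
GBP 43,000.00 ÷ 0.000587304 = KRW 73,215,915
KRW 73,215,915 × 0.0132070 = ZAR 966,962.60
ZAR 966,962.60 × 0.0452810 = GBP 43,785.03
Profit = GBP 43,785.03 − GBP 43,000.00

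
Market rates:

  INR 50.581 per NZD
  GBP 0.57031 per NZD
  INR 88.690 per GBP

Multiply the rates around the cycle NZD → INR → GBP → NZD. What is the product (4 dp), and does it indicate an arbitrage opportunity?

Around NZD → INR → GBP → NZD: 1 × 50.581 ÷ 88.690 ÷ 0.57031 = 1.000004
Product ≈ 1 (deviation 0.000%, within rounding noise).

1.0000 (no arbitrage)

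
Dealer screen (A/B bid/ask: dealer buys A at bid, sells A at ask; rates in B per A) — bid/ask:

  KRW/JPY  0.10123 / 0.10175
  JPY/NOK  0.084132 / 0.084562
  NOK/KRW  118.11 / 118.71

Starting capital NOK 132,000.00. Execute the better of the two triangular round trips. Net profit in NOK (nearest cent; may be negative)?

Net profit: NOK 779.51

Best loop NOK → KRW → JPY → NOK:
NOK 132,000.00 × 118.11 (sell NOK at bid) = KRW 15,590,520
KRW 15,590,520 × 0.10123 (sell KRW at bid) = JPY 1,578,228
JPY 1,578,228 × 0.084132 (sell JPY at bid) = NOK 132,779.51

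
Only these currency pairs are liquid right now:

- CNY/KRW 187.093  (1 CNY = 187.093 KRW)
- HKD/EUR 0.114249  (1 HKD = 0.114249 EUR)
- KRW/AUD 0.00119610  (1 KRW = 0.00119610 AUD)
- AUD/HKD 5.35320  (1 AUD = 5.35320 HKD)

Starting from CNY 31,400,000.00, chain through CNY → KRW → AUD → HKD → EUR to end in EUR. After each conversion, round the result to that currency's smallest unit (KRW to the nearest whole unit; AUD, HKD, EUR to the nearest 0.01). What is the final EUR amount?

CNY 31,400,000.00 × 187.093 = KRW 5,874,720,200
KRW 5,874,720,200 × 0.00119610 = AUD 7,026,752.83
AUD 7,026,752.83 × 5.35320 = HKD 37,615,613.25
HKD 37,615,613.25 × 0.114249 = EUR 4,297,546.20

EUR 4,297,546.20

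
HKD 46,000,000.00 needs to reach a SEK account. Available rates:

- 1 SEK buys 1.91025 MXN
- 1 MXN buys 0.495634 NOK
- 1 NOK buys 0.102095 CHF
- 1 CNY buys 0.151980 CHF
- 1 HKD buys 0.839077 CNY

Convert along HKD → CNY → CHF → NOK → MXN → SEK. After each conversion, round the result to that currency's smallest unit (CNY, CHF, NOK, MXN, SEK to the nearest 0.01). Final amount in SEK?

SEK 60,686,251.93

HKD 46,000,000.00 × 0.839077 = CNY 38,597,542.00
CNY 38,597,542.00 × 0.151980 = CHF 5,866,054.43
CHF 5,866,054.43 ÷ 0.102095 = NOK 57,456,823.84
NOK 57,456,823.84 ÷ 0.495634 = MXN 115,925,912.75
MXN 115,925,912.75 ÷ 1.91025 = SEK 60,686,251.93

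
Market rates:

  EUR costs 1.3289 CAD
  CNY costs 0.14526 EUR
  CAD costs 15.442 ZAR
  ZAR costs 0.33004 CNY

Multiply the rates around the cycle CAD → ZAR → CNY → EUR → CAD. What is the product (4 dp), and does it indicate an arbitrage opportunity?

0.9838 (arbitrage exists)

Around CAD → ZAR → CNY → EUR → CAD: 1 × 15.442 × 0.33004 × 0.14526 × 1.3289 = 0.983804
Product < 1; profitable direction is CAD → EUR → CNY → ZAR → CAD.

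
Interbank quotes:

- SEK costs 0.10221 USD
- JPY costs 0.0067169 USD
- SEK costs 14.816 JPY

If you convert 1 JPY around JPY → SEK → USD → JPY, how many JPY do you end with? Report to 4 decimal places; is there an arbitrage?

1.0271 (arbitrage exists)

Around JPY → SEK → USD → JPY: 1 ÷ 14.816 × 0.10221 ÷ 0.0067169 = 1.027055
Product > 1; profitable direction is JPY → SEK → USD → JPY.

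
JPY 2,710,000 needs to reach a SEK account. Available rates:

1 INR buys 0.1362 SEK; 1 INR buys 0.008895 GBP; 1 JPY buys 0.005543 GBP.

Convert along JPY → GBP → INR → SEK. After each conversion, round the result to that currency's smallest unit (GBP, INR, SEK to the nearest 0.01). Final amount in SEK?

JPY 2,710,000 × 0.005543 = GBP 15,021.53
GBP 15,021.53 ÷ 0.008895 = INR 1,688,761.10
INR 1,688,761.10 × 0.1362 = SEK 230,009.26

SEK 230,009.26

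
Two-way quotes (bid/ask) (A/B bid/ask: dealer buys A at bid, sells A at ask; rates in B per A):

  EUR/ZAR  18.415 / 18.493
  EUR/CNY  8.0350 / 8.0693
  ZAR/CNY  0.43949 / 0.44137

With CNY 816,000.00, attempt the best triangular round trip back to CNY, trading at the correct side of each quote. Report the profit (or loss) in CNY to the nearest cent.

Net profit: CNY 2,417.71

Best loop CNY → EUR → ZAR → CNY:
CNY 816,000.00 ÷ 8.0693 (buy EUR at ask) = EUR 101,124.01
EUR 101,124.01 × 18.415 (sell EUR at bid) = ZAR 1,862,198.70
ZAR 1,862,198.70 × 0.43949 (sell ZAR at bid) = CNY 818,417.71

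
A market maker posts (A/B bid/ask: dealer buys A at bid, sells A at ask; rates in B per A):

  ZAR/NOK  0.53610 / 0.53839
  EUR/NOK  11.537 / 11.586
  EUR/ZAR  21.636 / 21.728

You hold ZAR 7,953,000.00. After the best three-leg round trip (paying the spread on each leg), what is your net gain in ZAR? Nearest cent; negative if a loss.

Best loop ZAR → NOK → EUR → ZAR:
ZAR 7,953,000.00 × 0.53610 (sell ZAR at bid) = NOK 4,263,603.30
NOK 4,263,603.30 ÷ 11.586 (buy EUR at ask) = EUR 367,996.14
EUR 367,996.14 × 21.636 (sell EUR at bid) = ZAR 7,961,964.53

Net profit: ZAR 8,964.53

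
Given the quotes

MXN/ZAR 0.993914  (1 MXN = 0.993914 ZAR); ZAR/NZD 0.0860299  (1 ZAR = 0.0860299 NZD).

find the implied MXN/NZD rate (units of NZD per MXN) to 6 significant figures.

1 MXN × 0.993914 = 0.993914 ZAR
0.993914 ZAR × 0.0860299 = 0.0855063 NZD

MXN/NZD = 0.0855063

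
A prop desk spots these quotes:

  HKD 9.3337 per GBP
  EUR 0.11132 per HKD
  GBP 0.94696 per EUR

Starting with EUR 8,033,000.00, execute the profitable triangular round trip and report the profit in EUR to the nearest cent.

Profit: EUR 131,302.67

Profitable loop is EUR → HKD → GBP → EUR:
EUR 8,033,000.00 ÷ 0.11132 = HKD 72,161,336.69
HKD 72,161,336.69 ÷ 9.3337 = GBP 7,731,268.06
GBP 7,731,268.06 ÷ 0.94696 = EUR 8,164,302.67
Profit = EUR 8,164,302.67 − EUR 8,033,000.00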